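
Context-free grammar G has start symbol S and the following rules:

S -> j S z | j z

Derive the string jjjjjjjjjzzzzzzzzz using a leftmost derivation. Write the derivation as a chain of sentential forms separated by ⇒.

S ⇒ jSz   [S -> j S z]
jSz ⇒ jjSzz   [S -> j S z]
jjSzz ⇒ jjjSzzz   [S -> j S z]
jjjSzzz ⇒ jjjjSzzzz   [S -> j S z]
jjjjSzzzz ⇒ jjjjjSzzzzz   [S -> j S z]
jjjjjSzzzzz ⇒ jjjjjjSzzzzzz   [S -> j S z]
jjjjjjSzzzzzz ⇒ jjjjjjjSzzzzzzz   [S -> j S z]
jjjjjjjSzzzzzzz ⇒ jjjjjjjjSzzzzzzzz   [S -> j S z]
jjjjjjjjSzzzzzzzz ⇒ jjjjjjjjjzzzzzzzzz   [S -> j z]

S ⇒ jSz ⇒ jjSzz ⇒ jjjSzzz ⇒ jjjjSzzzz ⇒ jjjjjSzzzzz ⇒ jjjjjjSzzzzzz ⇒ jjjjjjjSzzzzzzz ⇒ jjjjjjjjSzzzzzzzz ⇒ jjjjjjjjjzzzzzzzzz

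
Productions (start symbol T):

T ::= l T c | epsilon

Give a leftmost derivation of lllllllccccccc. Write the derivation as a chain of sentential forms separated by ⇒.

T ⇒ lTc ⇒ llTcc ⇒ lllTccc ⇒ llllTcccc ⇒ lllllTccccc ⇒ llllllTcccccc ⇒ lllllllTccccccc ⇒ lllllllccccccc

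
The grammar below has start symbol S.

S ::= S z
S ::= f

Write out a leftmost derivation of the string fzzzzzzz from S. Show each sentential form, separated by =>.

S => Sz => Szz => Szzz => Szzzz => Szzzzz => Szzzzzz => Szzzzzzz => fzzzzzzz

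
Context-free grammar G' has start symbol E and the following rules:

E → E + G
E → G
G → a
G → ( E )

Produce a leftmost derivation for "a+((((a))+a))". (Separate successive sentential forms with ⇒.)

E⇒E+G⇒G+G⇒a+G⇒a+(E)⇒a+(G)⇒a+((E))⇒a+((E+G))⇒a+((G+G))⇒a+(((E)+G))⇒a+(((G)+G))⇒a+((((E))+G))⇒a+((((G))+G))⇒a+((((a))+G))⇒a+((((a))+a))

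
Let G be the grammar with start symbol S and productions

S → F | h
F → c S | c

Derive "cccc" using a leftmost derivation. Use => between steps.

S => F => cS => cF => ccS => ccF => cccS => cccF => cccc

S => F   [S → F]
F => cS   [F → c S]
cS => cF   [S → F]
cF => ccS   [F → c S]
ccS => ccF   [S → F]
ccF => cccS   [F → c S]
cccS => cccF   [S → F]
cccF => cccc   [F → c]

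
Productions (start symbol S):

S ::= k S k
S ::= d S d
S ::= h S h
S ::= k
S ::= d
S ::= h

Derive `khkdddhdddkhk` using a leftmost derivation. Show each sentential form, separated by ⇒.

S ⇒ kSk ⇒ khShk ⇒ khkSkhk ⇒ khkdSdkhk ⇒ khkddSddkhk ⇒ khkdddSdddkhk ⇒ khkdddhdddkhk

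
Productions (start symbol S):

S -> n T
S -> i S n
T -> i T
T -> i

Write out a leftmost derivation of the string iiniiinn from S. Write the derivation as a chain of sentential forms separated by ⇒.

S⇒iSn⇒iiSnn⇒iinTnn⇒iiniTnn⇒iiniiTnn⇒iiniiinn

S ⇒ iSn   [S -> i S n]
iSn ⇒ iiSnn   [S -> i S n]
iiSnn ⇒ iinTnn   [S -> n T]
iinTnn ⇒ iiniTnn   [T -> i T]
iiniTnn ⇒ iiniiTnn   [T -> i T]
iiniiTnn ⇒ iiniiinn   [T -> i]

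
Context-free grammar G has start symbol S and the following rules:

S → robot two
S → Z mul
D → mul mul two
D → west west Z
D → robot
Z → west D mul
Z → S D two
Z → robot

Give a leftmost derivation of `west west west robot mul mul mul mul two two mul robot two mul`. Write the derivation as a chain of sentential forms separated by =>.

S => Z mul => S D two mul => Z mul D two mul => S D two mul D two mul => Z mul D two mul D two mul => west D mul mul D two mul D two mul => west west west Z mul mul D two mul D two mul => west west west robot mul mul D two mul D two mul => west west west robot mul mul mul mul two two mul D two mul => west west west robot mul mul mul mul two two mul robot two mul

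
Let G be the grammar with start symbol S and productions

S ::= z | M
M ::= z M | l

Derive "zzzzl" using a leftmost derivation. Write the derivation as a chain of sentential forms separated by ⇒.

S ⇒ M ⇒ zM ⇒ zzM ⇒ zzzM ⇒ zzzzM ⇒ zzzzl

S ⇒ M   [S ::= M]
M ⇒ zM   [M ::= z M]
zM ⇒ zzM   [M ::= z M]
zzM ⇒ zzzM   [M ::= z M]
zzzM ⇒ zzzzM   [M ::= z M]
zzzzM ⇒ zzzzl   [M ::= l]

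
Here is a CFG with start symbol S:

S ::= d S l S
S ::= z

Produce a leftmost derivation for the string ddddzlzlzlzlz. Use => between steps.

S=>dSlS=>ddSlSlS=>dddSlSlSlS=>ddddSlSlSlSlS=>ddddzlSlSlSlS=>ddddzlzlSlSlS=>ddddzlzlzlSlS=>ddddzlzlzlzlS=>ddddzlzlzlzlz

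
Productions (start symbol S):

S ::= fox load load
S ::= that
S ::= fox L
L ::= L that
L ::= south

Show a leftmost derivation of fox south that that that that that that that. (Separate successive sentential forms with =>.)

S => fox L   [S ::= fox L]
fox L => fox L that   [L ::= L that]
fox L that => fox L that that   [L ::= L that]
fox L that that => fox L that that that   [L ::= L that]
fox L that that that => fox L that that that that   [L ::= L that]
fox L that that that that => fox L that that that that that   [L ::= L that]
fox L that that that that that => fox L that that that that that that   [L ::= L that]
fox L that that that that that that => fox L that that that that that that that   [L ::= L that]
fox L that that that that that that that => fox south that that that that that that that   [L ::= south]

S => fox L => fox L that => fox L that that => fox L that that that => fox L that that that that => fox L that that that that that => fox L that that that that that that => fox L that that that that that that that => fox south that that that that that that that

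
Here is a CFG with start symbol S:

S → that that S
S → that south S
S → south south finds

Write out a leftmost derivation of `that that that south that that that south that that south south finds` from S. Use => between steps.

S => that that S => that that that south S => that that that south that that S => that that that south that that that south S => that that that south that that that south that that S => that that that south that that that south that that south south finds

S => that that S   [S → that that S]
that that S => that that that south S   [S → that south S]
that that that south S => that that that south that that S   [S → that that S]
that that that south that that S => that that that south that that that south S   [S → that south S]
that that that south that that that south S => that that that south that that that south that that S   [S → that that S]
that that that south that that that south that that S => that that that south that that that south that that south south finds   [S → south south finds]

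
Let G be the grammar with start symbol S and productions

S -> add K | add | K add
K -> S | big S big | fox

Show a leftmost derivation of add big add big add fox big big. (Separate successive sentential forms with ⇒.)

S ⇒ add K   [S -> add K]
add K ⇒ add big S big   [K -> big S big]
add big S big ⇒ add big add K big   [S -> add K]
add big add K big ⇒ add big add big S big big   [K -> big S big]
add big add big S big big ⇒ add big add big add K big big   [S -> add K]
add big add big add K big big ⇒ add big add big add fox big big   [K -> fox]

S ⇒ add K ⇒ add big S big ⇒ add big add K big ⇒ add big add big S big big ⇒ add big add big add K big big ⇒ add big add big add fox big big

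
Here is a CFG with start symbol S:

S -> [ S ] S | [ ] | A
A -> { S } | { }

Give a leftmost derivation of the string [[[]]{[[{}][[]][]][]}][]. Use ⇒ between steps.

S ⇒ [S]S   [S -> [ S ] S]
[S]S ⇒ [[S]S]S   [S -> [ S ] S]
[[S]S]S ⇒ [[[]]S]S   [S -> [ ]]
[[[]]S]S ⇒ [[[]]A]S   [S -> A]
[[[]]A]S ⇒ [[[]]{S}]S   [A -> { S }]
[[[]]{S}]S ⇒ [[[]]{[S]S}]S   [S -> [ S ] S]
[[[]]{[S]S}]S ⇒ [[[]]{[[S]S]S}]S   [S -> [ S ] S]
[[[]]{[[S]S]S}]S ⇒ [[[]]{[[A]S]S}]S   [S -> A]
[[[]]{[[A]S]S}]S ⇒ [[[]]{[[{}]S]S}]S   [A -> { }]
[[[]]{[[{}]S]S}]S ⇒ [[[]]{[[{}][S]S]S}]S   [S -> [ S ] S]
[[[]]{[[{}][S]S]S}]S ⇒ [[[]]{[[{}][[]]S]S}]S   [S -> [ ]]
[[[]]{[[{}][[]]S]S}]S ⇒ [[[]]{[[{}][[]][]]S}]S   [S -> [ ]]
[[[]]{[[{}][[]][]]S}]S ⇒ [[[]]{[[{}][[]][]][]}]S   [S -> [ ]]
[[[]]{[[{}][[]][]][]}]S ⇒ [[[]]{[[{}][[]][]][]}][]   [S -> [ ]]

S ⇒ [S]S ⇒ [[S]S]S ⇒ [[[]]S]S ⇒ [[[]]A]S ⇒ [[[]]{S}]S ⇒ [[[]]{[S]S}]S ⇒ [[[]]{[[S]S]S}]S ⇒ [[[]]{[[A]S]S}]S ⇒ [[[]]{[[{}]S]S}]S ⇒ [[[]]{[[{}][S]S]S}]S ⇒ [[[]]{[[{}][[]]S]S}]S ⇒ [[[]]{[[{}][[]][]]S}]S ⇒ [[[]]{[[{}][[]][]][]}]S ⇒ [[[]]{[[{}][[]][]][]}][]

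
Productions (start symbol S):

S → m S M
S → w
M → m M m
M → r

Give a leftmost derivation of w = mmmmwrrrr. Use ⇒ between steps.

S ⇒ mSM ⇒ mmSMM ⇒ mmmSMMM ⇒ mmmmSMMMM ⇒ mmmmwMMMM ⇒ mmmmwrMMM ⇒ mmmmwrrMM ⇒ mmmmwrrrM ⇒ mmmmwrrrr

S ⇒ mSM   [S → m S M]
mSM ⇒ mmSMM   [S → m S M]
mmSMM ⇒ mmmSMMM   [S → m S M]
mmmSMMM ⇒ mmmmSMMMM   [S → m S M]
mmmmSMMMM ⇒ mmmmwMMMM   [S → w]
mmmmwMMMM ⇒ mmmmwrMMM   [M → r]
mmmmwrMMM ⇒ mmmmwrrMM   [M → r]
mmmmwrrMM ⇒ mmmmwrrrM   [M → r]
mmmmwrrrM ⇒ mmmmwrrrr   [M → r]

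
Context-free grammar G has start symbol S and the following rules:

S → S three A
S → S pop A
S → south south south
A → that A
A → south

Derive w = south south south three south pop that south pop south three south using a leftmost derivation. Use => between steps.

S => S three A => S pop A three A => S pop A pop A three A => S three A pop A pop A three A => south south south three A pop A pop A three A => south south south three south pop A pop A three A => south south south three south pop that A pop A three A => south south south three south pop that south pop A three A => south south south three south pop that south pop south three A => south south south three south pop that south pop south three south

S => S three A   [S → S three A]
S three A => S pop A three A   [S → S pop A]
S pop A three A => S pop A pop A three A   [S → S pop A]
S pop A pop A three A => S three A pop A pop A three A   [S → S three A]
S three A pop A pop A three A => south south south three A pop A pop A three A   [S → south south south]
south south south three A pop A pop A three A => south south south three south pop A pop A three A   [A → south]
south south south three south pop A pop A three A => south south south three south pop that A pop A three A   [A → that A]
south south south three south pop that A pop A three A => south south south three south pop that south pop A three A   [A → south]
south south south three south pop that south pop A three A => south south south three south pop that south pop south three A   [A → south]
south south south three south pop that south pop south three A => south south south three south pop that south pop south three south   [A → south]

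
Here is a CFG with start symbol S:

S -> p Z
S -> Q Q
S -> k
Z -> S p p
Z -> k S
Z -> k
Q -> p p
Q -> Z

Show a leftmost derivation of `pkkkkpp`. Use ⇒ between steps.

S ⇒ pZ ⇒ pSpp ⇒ pQQpp ⇒ pZQpp ⇒ pkSQpp ⇒ pkkQpp ⇒ pkkZpp ⇒ pkkkSpp ⇒ pkkkkpp

S ⇒ pZ   [S -> p Z]
pZ ⇒ pSpp   [Z -> S p p]
pSpp ⇒ pQQpp   [S -> Q Q]
pQQpp ⇒ pZQpp   [Q -> Z]
pZQpp ⇒ pkSQpp   [Z -> k S]
pkSQpp ⇒ pkkQpp   [S -> k]
pkkQpp ⇒ pkkZpp   [Q -> Z]
pkkZpp ⇒ pkkkSpp   [Z -> k S]
pkkkSpp ⇒ pkkkkpp   [S -> k]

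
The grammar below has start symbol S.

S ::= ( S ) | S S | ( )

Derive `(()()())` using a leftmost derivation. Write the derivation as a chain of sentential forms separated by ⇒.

S ⇒ (S)   [S ::= ( S )]
(S) ⇒ (SS)   [S ::= S S]
(SS) ⇒ (SSS)   [S ::= S S]
(SSS) ⇒ (()SS)   [S ::= ( )]
(()SS) ⇒ (()()S)   [S ::= ( )]
(()()S) ⇒ (()()())   [S ::= ( )]

S ⇒ (S) ⇒ (SS) ⇒ (SSS) ⇒ (()SS) ⇒ (()()S) ⇒ (()()())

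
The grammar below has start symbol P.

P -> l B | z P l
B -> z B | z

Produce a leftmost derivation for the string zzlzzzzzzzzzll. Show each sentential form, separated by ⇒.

P⇒zPl⇒zzPll⇒zzlBll⇒zzlzBll⇒zzlzzBll⇒zzlzzzBll⇒zzlzzzzBll⇒zzlzzzzzBll⇒zzlzzzzzzBll⇒zzlzzzzzzzBll⇒zzlzzzzzzzzBll⇒zzlzzzzzzzzzll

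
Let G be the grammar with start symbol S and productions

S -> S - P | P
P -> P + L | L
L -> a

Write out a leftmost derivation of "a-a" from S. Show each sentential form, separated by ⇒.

S ⇒ S-P ⇒ P-P ⇒ L-P ⇒ a-P ⇒ a-L ⇒ a-a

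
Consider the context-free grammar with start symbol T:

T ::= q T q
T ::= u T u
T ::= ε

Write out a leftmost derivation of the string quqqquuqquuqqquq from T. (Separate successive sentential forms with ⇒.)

T ⇒ qTq   [T ::= q T q]
qTq ⇒ quTuq   [T ::= u T u]
quTuq ⇒ quqTquq   [T ::= q T q]
quqTquq ⇒ quqqTqquq   [T ::= q T q]
quqqTqquq ⇒ quqqqTqqquq   [T ::= q T q]
quqqqTqqquq ⇒ quqqquTuqqquq   [T ::= u T u]
quqqquTuqqquq ⇒ quqqquuTuuqqquq   [T ::= u T u]
quqqquuTuuqqquq ⇒ quqqquuqTquuqqquq   [T ::= q T q]
quqqquuqTquuqqquq ⇒ quqqquuqquuqqquq   [T ::= ε]

T ⇒ qTq ⇒ quTuq ⇒ quqTquq ⇒ quqqTqquq ⇒ quqqqTqqquq ⇒ quqqquTuqqquq ⇒ quqqquuTuuqqquq ⇒ quqqquuqTquuqqquq ⇒ quqqquuqquuqqquq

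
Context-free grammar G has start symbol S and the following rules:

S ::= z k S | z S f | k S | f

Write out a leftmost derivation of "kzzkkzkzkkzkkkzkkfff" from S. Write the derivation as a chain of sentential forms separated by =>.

S => kS   [S ::= k S]
kS => kzSf   [S ::= z S f]
kzSf => kzzSff   [S ::= z S f]
kzzSff => kzzkSff   [S ::= k S]
kzzkSff => kzzkkSff   [S ::= k S]
kzzkkSff => kzzkkzkSff   [S ::= z k S]
kzzkkzkSff => kzzkkzkzkSff   [S ::= z k S]
kzzkkzkzkSff => kzzkkzkzkkSff   [S ::= k S]
kzzkkzkzkkSff => kzzkkzkzkkzkSff   [S ::= z k S]
kzzkkzkzkkzkSff => kzzkkzkzkkzkkSff   [S ::= k S]
kzzkkzkzkkzkkSff => kzzkkzkzkkzkkkSff   [S ::= k S]
kzzkkzkzkkzkkkSff => kzzkkzkzkkzkkkzkSff   [S ::= z k S]
kzzkkzkzkkzkkkzkSff => kzzkkzkzkkzkkkzkkSff   [S ::= k S]
kzzkkzkzkkzkkkzkkSff => kzzkkzkzkkzkkkzkkfff   [S ::= f]

S => kS => kzSf => kzzSff => kzzkSff => kzzkkSff => kzzkkzkSff => kzzkkzkzkSff => kzzkkzkzkkSff => kzzkkzkzkkzkSff => kzzkkzkzkkzkkSff => kzzkkzkzkkzkkkSff => kzzkkzkzkkzkkkzkSff => kzzkkzkzkkzkkkzkkSff => kzzkkzkzkkzkkkzkkfff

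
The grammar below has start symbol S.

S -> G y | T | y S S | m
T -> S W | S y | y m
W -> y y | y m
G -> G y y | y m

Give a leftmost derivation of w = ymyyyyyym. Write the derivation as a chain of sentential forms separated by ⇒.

S⇒T⇒SW⇒GyW⇒GyyyW⇒GyyyyyW⇒ymyyyyyW⇒ymyyyyyym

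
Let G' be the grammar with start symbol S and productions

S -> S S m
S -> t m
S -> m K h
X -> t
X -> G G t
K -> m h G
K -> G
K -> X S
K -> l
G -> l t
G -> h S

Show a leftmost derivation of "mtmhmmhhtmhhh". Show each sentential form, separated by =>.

S => mKh => mXSh => mtSh => mtmKhh => mtmGhh => mtmhShh => mtmhmKhhh => mtmhmmhGhhh => mtmhmmhhShhh => mtmhmmhhtmhhh

S => mKh   [S -> m K h]
mKh => mXSh   [K -> X S]
mXSh => mtSh   [X -> t]
mtSh => mtmKhh   [S -> m K h]
mtmKhh => mtmGhh   [K -> G]
mtmGhh => mtmhShh   [G -> h S]
mtmhShh => mtmhmKhhh   [S -> m K h]
mtmhmKhhh => mtmhmmhGhhh   [K -> m h G]
mtmhmmhGhhh => mtmhmmhhShhh   [G -> h S]
mtmhmmhhShhh => mtmhmmhhtmhhh   [S -> t m]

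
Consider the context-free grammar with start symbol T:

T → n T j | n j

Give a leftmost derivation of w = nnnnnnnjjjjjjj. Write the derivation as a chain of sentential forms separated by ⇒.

T ⇒ nTj   [T → n T j]
nTj ⇒ nnTjj   [T → n T j]
nnTjj ⇒ nnnTjjj   [T → n T j]
nnnTjjj ⇒ nnnnTjjjj   [T → n T j]
nnnnTjjjj ⇒ nnnnnTjjjjj   [T → n T j]
nnnnnTjjjjj ⇒ nnnnnnTjjjjjj   [T → n T j]
nnnnnnTjjjjjj ⇒ nnnnnnnjjjjjjj   [T → n j]

T ⇒ nTj ⇒ nnTjj ⇒ nnnTjjj ⇒ nnnnTjjjj ⇒ nnnnnTjjjjj ⇒ nnnnnnTjjjjjj ⇒ nnnnnnnjjjjjjj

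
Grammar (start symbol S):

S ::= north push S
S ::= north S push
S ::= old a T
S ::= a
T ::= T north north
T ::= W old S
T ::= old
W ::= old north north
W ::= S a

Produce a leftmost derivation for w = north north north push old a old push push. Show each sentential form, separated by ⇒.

S ⇒ north S push   [S ::= north S push]
north S push ⇒ north north S push push   [S ::= north S push]
north north S push push ⇒ north north north push S push push   [S ::= north push S]
north north north push S push push ⇒ north north north push old a T push push   [S ::= old a T]
north north north push old a T push push ⇒ north north north push old a old push push   [T ::= old]

S ⇒ north S push ⇒ north north S push push ⇒ north north north push S push push ⇒ north north north push old a T push push ⇒ north north north push old a old push push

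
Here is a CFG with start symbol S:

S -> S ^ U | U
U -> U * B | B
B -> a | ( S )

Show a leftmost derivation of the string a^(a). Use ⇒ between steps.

S ⇒ S^U ⇒ U^U ⇒ B^U ⇒ a^U ⇒ a^B ⇒ a^(S) ⇒ a^(U) ⇒ a^(B) ⇒ a^(a)

S ⇒ S^U   [S -> S ^ U]
S^U ⇒ U^U   [S -> U]
U^U ⇒ B^U   [U -> B]
B^U ⇒ a^U   [B -> a]
a^U ⇒ a^B   [U -> B]
a^B ⇒ a^(S)   [B -> ( S )]
a^(S) ⇒ a^(U)   [S -> U]
a^(U) ⇒ a^(B)   [U -> B]
a^(B) ⇒ a^(a)   [B -> a]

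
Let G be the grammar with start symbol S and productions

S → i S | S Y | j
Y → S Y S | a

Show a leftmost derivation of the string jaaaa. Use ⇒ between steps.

S ⇒ SY   [S → S Y]
SY ⇒ SYY   [S → S Y]
SYY ⇒ SYYY   [S → S Y]
SYYY ⇒ SYYYY   [S → S Y]
SYYYY ⇒ jYYYY   [S → j]
jYYYY ⇒ jaYYY   [Y → a]
jaYYY ⇒ jaaYY   [Y → a]
jaaYY ⇒ jaaaY   [Y → a]
jaaaY ⇒ jaaaa   [Y → a]

S⇒SY⇒SYY⇒SYYY⇒SYYYY⇒jYYYY⇒jaYYY⇒jaaYY⇒jaaaY⇒jaaaa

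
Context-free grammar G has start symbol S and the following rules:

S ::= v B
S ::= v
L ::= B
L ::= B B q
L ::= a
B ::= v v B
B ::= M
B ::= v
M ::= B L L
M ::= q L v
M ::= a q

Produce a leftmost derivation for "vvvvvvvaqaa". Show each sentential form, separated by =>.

S => vB => vM => vBLL => vvvBLL => vvvvvBLL => vvvvvvvBLL => vvvvvvvMLL => vvvvvvvaqLL => vvvvvvvaqaL => vvvvvvvaqaa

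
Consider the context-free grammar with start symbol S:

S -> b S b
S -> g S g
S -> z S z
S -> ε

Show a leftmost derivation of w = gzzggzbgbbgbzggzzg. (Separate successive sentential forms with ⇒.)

S ⇒ gSg ⇒ gzSzg ⇒ gzzSzzg ⇒ gzzgSgzzg ⇒ gzzggSggzzg ⇒ gzzggzSzggzzg ⇒ gzzggzbSbzggzzg ⇒ gzzggzbgSgbzggzzg ⇒ gzzggzbgbSbgbzggzzg ⇒ gzzggzbgbbgbzggzzg

S ⇒ gSg   [S -> g S g]
gSg ⇒ gzSzg   [S -> z S z]
gzSzg ⇒ gzzSzzg   [S -> z S z]
gzzSzzg ⇒ gzzgSgzzg   [S -> g S g]
gzzgSgzzg ⇒ gzzggSggzzg   [S -> g S g]
gzzggSggzzg ⇒ gzzggzSzggzzg   [S -> z S z]
gzzggzSzggzzg ⇒ gzzggzbSbzggzzg   [S -> b S b]
gzzggzbSbzggzzg ⇒ gzzggzbgSgbzggzzg   [S -> g S g]
gzzggzbgSgbzggzzg ⇒ gzzggzbgbSbgbzggzzg   [S -> b S b]
gzzggzbgbSbgbzggzzg ⇒ gzzggzbgbbgbzggzzg   [S -> ε]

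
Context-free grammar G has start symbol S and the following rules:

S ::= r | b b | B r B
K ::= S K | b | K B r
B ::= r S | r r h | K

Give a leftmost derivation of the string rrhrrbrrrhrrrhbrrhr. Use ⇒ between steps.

S⇒BrB⇒rrhrB⇒rrhrrS⇒rrhrrBrB⇒rrhrrKrB⇒rrhrrbrB⇒rrhrrbrK⇒rrhrrbrKBr⇒rrhrrbrSKBr⇒rrhrrbrBrBKBr⇒rrhrrbrrrhrBKBr⇒rrhrrbrrrhrrrhKBr⇒rrhrrbrrrhrrrhbBr⇒rrhrrbrrrhrrrhbrrhr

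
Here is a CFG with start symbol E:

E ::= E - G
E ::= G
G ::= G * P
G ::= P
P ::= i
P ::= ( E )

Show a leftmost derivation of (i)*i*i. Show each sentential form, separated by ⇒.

E ⇒ G ⇒ G*P ⇒ G*P*P ⇒ P*P*P ⇒ (E)*P*P ⇒ (G)*P*P ⇒ (P)*P*P ⇒ (i)*P*P ⇒ (i)*i*P ⇒ (i)*i*i

E ⇒ G   [E ::= G]
G ⇒ G*P   [G ::= G * P]
G*P ⇒ G*P*P   [G ::= G * P]
G*P*P ⇒ P*P*P   [G ::= P]
P*P*P ⇒ (E)*P*P   [P ::= ( E )]
(E)*P*P ⇒ (G)*P*P   [E ::= G]
(G)*P*P ⇒ (P)*P*P   [G ::= P]
(P)*P*P ⇒ (i)*P*P   [P ::= i]
(i)*P*P ⇒ (i)*i*P   [P ::= i]
(i)*i*P ⇒ (i)*i*i   [P ::= i]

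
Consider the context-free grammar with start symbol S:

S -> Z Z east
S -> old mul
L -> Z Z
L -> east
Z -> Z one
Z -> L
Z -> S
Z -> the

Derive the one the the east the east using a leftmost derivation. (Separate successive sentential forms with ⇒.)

S ⇒ Z Z east ⇒ Z one Z east ⇒ the one Z east ⇒ the one L east ⇒ the one Z Z east ⇒ the one S Z east ⇒ the one Z Z east Z east ⇒ the one the Z east Z east ⇒ the one the the east Z east ⇒ the one the the east the east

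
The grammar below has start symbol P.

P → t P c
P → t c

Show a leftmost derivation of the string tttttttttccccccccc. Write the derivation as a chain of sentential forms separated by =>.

P=>tPc=>ttPcc=>tttPccc=>ttttPcccc=>tttttPccccc=>ttttttPcccccc=>tttttttPccccccc=>ttttttttPcccccccc=>tttttttttccccccccc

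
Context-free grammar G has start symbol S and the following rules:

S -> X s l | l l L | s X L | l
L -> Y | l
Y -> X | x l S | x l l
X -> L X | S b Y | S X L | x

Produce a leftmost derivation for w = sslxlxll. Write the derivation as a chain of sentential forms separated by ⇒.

S ⇒ sXL ⇒ sSXLL ⇒ ssXLXLL ⇒ ssLXLXLL ⇒ sslXLXLL ⇒ sslxLXLL ⇒ sslxlXLL ⇒ sslxlxLL ⇒ sslxlxlL ⇒ sslxlxll

S ⇒ sXL   [S -> s X L]
sXL ⇒ sSXLL   [X -> S X L]
sSXLL ⇒ ssXLXLL   [S -> s X L]
ssXLXLL ⇒ ssLXLXLL   [X -> L X]
ssLXLXLL ⇒ sslXLXLL   [L -> l]
sslXLXLL ⇒ sslxLXLL   [X -> x]
sslxLXLL ⇒ sslxlXLL   [L -> l]
sslxlXLL ⇒ sslxlxLL   [X -> x]
sslxlxLL ⇒ sslxlxlL   [L -> l]
sslxlxlL ⇒ sslxlxll   [L -> l]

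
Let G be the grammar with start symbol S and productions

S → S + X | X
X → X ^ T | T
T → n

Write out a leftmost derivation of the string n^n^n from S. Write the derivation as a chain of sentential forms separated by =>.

S => X => X^T => X^T^T => T^T^T => n^T^T => n^n^T => n^n^n

S => X   [S → X]
X => X^T   [X → X ^ T]
X^T => X^T^T   [X → X ^ T]
X^T^T => T^T^T   [X → T]
T^T^T => n^T^T   [T → n]
n^T^T => n^n^T   [T → n]
n^n^T => n^n^n   [T → n]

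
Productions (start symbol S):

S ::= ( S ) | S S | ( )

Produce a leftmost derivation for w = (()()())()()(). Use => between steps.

S=>SS=>SSS=>SSSS=>(S)SSS=>(SS)SSS=>(SSS)SSS=>(()SS)SSS=>(()()S)SSS=>(()()())SSS=>(()()())()SS=>(()()())()()S=>(()()())()()()

S => SS   [S ::= S S]
SS => SSS   [S ::= S S]
SSS => SSSS   [S ::= S S]
SSSS => (S)SSS   [S ::= ( S )]
(S)SSS => (SS)SSS   [S ::= S S]
(SS)SSS => (SSS)SSS   [S ::= S S]
(SSS)SSS => (()SS)SSS   [S ::= ( )]
(()SS)SSS => (()()S)SSS   [S ::= ( )]
(()()S)SSS => (()()())SSS   [S ::= ( )]
(()()())SSS => (()()())()SS   [S ::= ( )]
(()()())()SS => (()()())()()S   [S ::= ( )]
(()()())()()S => (()()())()()()   [S ::= ( )]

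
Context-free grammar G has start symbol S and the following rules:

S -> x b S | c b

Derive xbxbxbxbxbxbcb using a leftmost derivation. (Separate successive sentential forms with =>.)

S => xbS   [S -> x b S]
xbS => xbxbS   [S -> x b S]
xbxbS => xbxbxbS   [S -> x b S]
xbxbxbS => xbxbxbxbS   [S -> x b S]
xbxbxbxbS => xbxbxbxbxbS   [S -> x b S]
xbxbxbxbxbS => xbxbxbxbxbxbS   [S -> x b S]
xbxbxbxbxbxbS => xbxbxbxbxbxbcb   [S -> c b]

S => xbS => xbxbS => xbxbxbS => xbxbxbxbS => xbxbxbxbxbS => xbxbxbxbxbxbS => xbxbxbxbxbxbcb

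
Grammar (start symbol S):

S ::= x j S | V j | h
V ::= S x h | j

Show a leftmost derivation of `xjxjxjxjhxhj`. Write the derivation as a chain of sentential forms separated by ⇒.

S ⇒ xjS   [S ::= x j S]
xjS ⇒ xjxjS   [S ::= x j S]
xjxjS ⇒ xjxjxjS   [S ::= x j S]
xjxjxjS ⇒ xjxjxjxjS   [S ::= x j S]
xjxjxjxjS ⇒ xjxjxjxjVj   [S ::= V j]
xjxjxjxjVj ⇒ xjxjxjxjSxhj   [V ::= S x h]
xjxjxjxjSxhj ⇒ xjxjxjxjhxhj   [S ::= h]

S ⇒ xjS ⇒ xjxjS ⇒ xjxjxjS ⇒ xjxjxjxjS ⇒ xjxjxjxjVj ⇒ xjxjxjxjSxhj ⇒ xjxjxjxjhxhj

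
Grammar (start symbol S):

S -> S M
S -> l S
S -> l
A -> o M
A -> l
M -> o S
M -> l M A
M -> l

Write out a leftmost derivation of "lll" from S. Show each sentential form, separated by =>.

S => SM => SMM => lMM => llM => lll

S => SM   [S -> S M]
SM => SMM   [S -> S M]
SMM => lMM   [S -> l]
lMM => llM   [M -> l]
llM => lll   [M -> l]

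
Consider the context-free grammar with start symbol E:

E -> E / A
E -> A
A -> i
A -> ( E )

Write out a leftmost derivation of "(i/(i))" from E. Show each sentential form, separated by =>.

E => A   [E -> A]
A => (E)   [A -> ( E )]
(E) => (E/A)   [E -> E / A]
(E/A) => (A/A)   [E -> A]
(A/A) => (i/A)   [A -> i]
(i/A) => (i/(E))   [A -> ( E )]
(i/(E)) => (i/(A))   [E -> A]
(i/(A)) => (i/(i))   [A -> i]

E => A => (E) => (E/A) => (A/A) => (i/A) => (i/(E)) => (i/(A)) => (i/(i))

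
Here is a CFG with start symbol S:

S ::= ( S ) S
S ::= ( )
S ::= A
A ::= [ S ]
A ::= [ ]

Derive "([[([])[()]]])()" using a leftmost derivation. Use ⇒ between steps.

S ⇒ (S)S ⇒ (A)S ⇒ ([S])S ⇒ ([A])S ⇒ ([[S]])S ⇒ ([[(S)S]])S ⇒ ([[(A)S]])S ⇒ ([[([])S]])S ⇒ ([[([])A]])S ⇒ ([[([])[S]]])S ⇒ ([[([])[()]]])S ⇒ ([[([])[()]]])()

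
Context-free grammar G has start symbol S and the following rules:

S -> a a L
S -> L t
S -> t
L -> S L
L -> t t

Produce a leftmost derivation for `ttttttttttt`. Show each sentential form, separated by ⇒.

S ⇒ Lt ⇒ SLt ⇒ tLt ⇒ tSLt ⇒ tLtLt ⇒ tSLtLt ⇒ ttLtLt ⇒ ttSLtLt ⇒ ttLtLtLt ⇒ tttttLtLt ⇒ ttttttttLt ⇒ ttttttttttt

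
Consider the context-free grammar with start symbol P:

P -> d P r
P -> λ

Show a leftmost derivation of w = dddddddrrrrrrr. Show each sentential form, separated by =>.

P => dPr   [P -> d P r]
dPr => ddPrr   [P -> d P r]
ddPrr => dddPrrr   [P -> d P r]
dddPrrr => ddddPrrrr   [P -> d P r]
ddddPrrrr => dddddPrrrrr   [P -> d P r]
dddddPrrrrr => ddddddPrrrrrr   [P -> d P r]
ddddddPrrrrrr => dddddddPrrrrrrr   [P -> d P r]
dddddddPrrrrrrr => dddddddrrrrrrr   [P -> λ]

P=>dPr=>ddPrr=>dddPrrr=>ddddPrrrr=>dddddPrrrrr=>ddddddPrrrrrr=>dddddddPrrrrrrr=>dddddddrrrrrrr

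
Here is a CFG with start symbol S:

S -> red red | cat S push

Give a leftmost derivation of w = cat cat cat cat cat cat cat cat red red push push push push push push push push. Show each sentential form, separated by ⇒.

S ⇒ cat S push ⇒ cat cat S push push ⇒ cat cat cat S push push push ⇒ cat cat cat cat S push push push push ⇒ cat cat cat cat cat S push push push push push ⇒ cat cat cat cat cat cat S push push push push push push ⇒ cat cat cat cat cat cat cat S push push push push push push push ⇒ cat cat cat cat cat cat cat cat S push push push push push push push push ⇒ cat cat cat cat cat cat cat cat red red push push push push push push push push

S ⇒ cat S push   [S -> cat S push]
cat S push ⇒ cat cat S push push   [S -> cat S push]
cat cat S push push ⇒ cat cat cat S push push push   [S -> cat S push]
cat cat cat S push push push ⇒ cat cat cat cat S push push push push   [S -> cat S push]
cat cat cat cat S push push push push ⇒ cat cat cat cat cat S push push push push push   [S -> cat S push]
cat cat cat cat cat S push push push push push ⇒ cat cat cat cat cat cat S push push push push push push   [S -> cat S push]
cat cat cat cat cat cat S push push push push push push ⇒ cat cat cat cat cat cat cat S push push push push push push push   [S -> cat S push]
cat cat cat cat cat cat cat S push push push push push push push ⇒ cat cat cat cat cat cat cat cat S push push push push push push push push   [S -> cat S push]
cat cat cat cat cat cat cat cat S push push push push push push push push ⇒ cat cat cat cat cat cat cat cat red red push push push push push push push push   [S -> red red]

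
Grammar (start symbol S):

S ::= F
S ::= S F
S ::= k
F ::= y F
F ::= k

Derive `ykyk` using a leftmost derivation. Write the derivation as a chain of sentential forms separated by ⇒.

S⇒SF⇒FF⇒yFF⇒ykF⇒ykyF⇒ykyk

S ⇒ SF   [S ::= S F]
SF ⇒ FF   [S ::= F]
FF ⇒ yFF   [F ::= y F]
yFF ⇒ ykF   [F ::= k]
ykF ⇒ ykyF   [F ::= y F]
ykyF ⇒ ykyk   [F ::= k]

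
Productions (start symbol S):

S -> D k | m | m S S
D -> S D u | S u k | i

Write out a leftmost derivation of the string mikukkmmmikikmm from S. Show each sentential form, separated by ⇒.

S ⇒ mSS ⇒ mDkS ⇒ mSukkS ⇒ mDkukkS ⇒ mikukkS ⇒ mikukkmSS ⇒ mikukkmmSSS ⇒ mikukkmmmSSSS ⇒ mikukkmmmDkSSS ⇒ mikukkmmmikSSS ⇒ mikukkmmmikDkSS ⇒ mikukkmmmikikSS ⇒ mikukkmmmikikmS ⇒ mikukkmmmikikmm

S ⇒ mSS   [S -> m S S]
mSS ⇒ mDkS   [S -> D k]
mDkS ⇒ mSukkS   [D -> S u k]
mSukkS ⇒ mDkukkS   [S -> D k]
mDkukkS ⇒ mikukkS   [D -> i]
mikukkS ⇒ mikukkmSS   [S -> m S S]
mikukkmSS ⇒ mikukkmmSSS   [S -> m S S]
mikukkmmSSS ⇒ mikukkmmmSSSS   [S -> m S S]
mikukkmmmSSSS ⇒ mikukkmmmDkSSS   [S -> D k]
mikukkmmmDkSSS ⇒ mikukkmmmikSSS   [D -> i]
mikukkmmmikSSS ⇒ mikukkmmmikDkSS   [S -> D k]
mikukkmmmikDkSS ⇒ mikukkmmmikikSS   [D -> i]
mikukkmmmikikSS ⇒ mikukkmmmikikmS   [S -> m]
mikukkmmmikikmS ⇒ mikukkmmmikikmm   [S -> m]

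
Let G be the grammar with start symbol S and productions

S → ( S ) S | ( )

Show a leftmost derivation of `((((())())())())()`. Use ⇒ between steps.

S ⇒ (S)S ⇒ ((S)S)S ⇒ (((S)S)S)S ⇒ ((((S)S)S)S)S ⇒ ((((())S)S)S)S ⇒ ((((())())S)S)S ⇒ ((((())())())S)S ⇒ ((((())())())())S ⇒ ((((())())())())()

S ⇒ (S)S   [S → ( S ) S]
(S)S ⇒ ((S)S)S   [S → ( S ) S]
((S)S)S ⇒ (((S)S)S)S   [S → ( S ) S]
(((S)S)S)S ⇒ ((((S)S)S)S)S   [S → ( S ) S]
((((S)S)S)S)S ⇒ ((((())S)S)S)S   [S → ( )]
((((())S)S)S)S ⇒ ((((())())S)S)S   [S → ( )]
((((())())S)S)S ⇒ ((((())())())S)S   [S → ( )]
((((())())())S)S ⇒ ((((())())())())S   [S → ( )]
((((())())())())S ⇒ ((((())())())())()   [S → ( )]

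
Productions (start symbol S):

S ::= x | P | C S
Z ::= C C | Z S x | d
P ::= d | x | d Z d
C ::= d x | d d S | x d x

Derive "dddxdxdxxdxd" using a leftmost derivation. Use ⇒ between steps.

S ⇒ P   [S ::= P]
P ⇒ dZd   [P ::= d Z d]
dZd ⇒ dCCd   [Z ::= C C]
dCCd ⇒ dddSCd   [C ::= d d S]
dddSCd ⇒ dddCSCd   [S ::= C S]
dddCSCd ⇒ dddxdxSCd   [C ::= x d x]
dddxdxSCd ⇒ dddxdxCSCd   [S ::= C S]
dddxdxCSCd ⇒ dddxdxdxSCd   [C ::= d x]
dddxdxdxSCd ⇒ dddxdxdxxCd   [S ::= x]
dddxdxdxxCd ⇒ dddxdxdxxdxd   [C ::= d x]

S ⇒ P ⇒ dZd ⇒ dCCd ⇒ dddSCd ⇒ dddCSCd ⇒ dddxdxSCd ⇒ dddxdxCSCd ⇒ dddxdxdxSCd ⇒ dddxdxdxxCd ⇒ dddxdxdxxdxd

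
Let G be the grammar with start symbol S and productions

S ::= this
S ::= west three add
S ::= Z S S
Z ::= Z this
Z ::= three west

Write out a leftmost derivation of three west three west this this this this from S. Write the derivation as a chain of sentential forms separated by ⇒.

S ⇒ Z S S ⇒ three west S S ⇒ three west Z S S S ⇒ three west Z this S S S ⇒ three west three west this S S S ⇒ three west three west this this S S ⇒ three west three west this this this S ⇒ three west three west this this this this

S ⇒ Z S S   [S ::= Z S S]
Z S S ⇒ three west S S   [Z ::= three west]
three west S S ⇒ three west Z S S S   [S ::= Z S S]
three west Z S S S ⇒ three west Z this S S S   [Z ::= Z this]
three west Z this S S S ⇒ three west three west this S S S   [Z ::= three west]
three west three west this S S S ⇒ three west three west this this S S   [S ::= this]
three west three west this this S S ⇒ three west three west this this this S   [S ::= this]
three west three west this this this S ⇒ three west three west this this this this   [S ::= this]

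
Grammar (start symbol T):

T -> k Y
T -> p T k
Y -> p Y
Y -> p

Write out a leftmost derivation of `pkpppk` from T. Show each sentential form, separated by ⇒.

T ⇒ pTk   [T -> p T k]
pTk ⇒ pkYk   [T -> k Y]
pkYk ⇒ pkpYk   [Y -> p Y]
pkpYk ⇒ pkppYk   [Y -> p Y]
pkppYk ⇒ pkpppk   [Y -> p]

T ⇒ pTk ⇒ pkYk ⇒ pkpYk ⇒ pkppYk ⇒ pkpppk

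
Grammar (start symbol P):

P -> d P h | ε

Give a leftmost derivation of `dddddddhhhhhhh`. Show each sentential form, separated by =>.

P => dPh   [P -> d P h]
dPh => ddPhh   [P -> d P h]
ddPhh => dddPhhh   [P -> d P h]
dddPhhh => ddddPhhhh   [P -> d P h]
ddddPhhhh => dddddPhhhhh   [P -> d P h]
dddddPhhhhh => ddddddPhhhhhh   [P -> d P h]
ddddddPhhhhhh => dddddddPhhhhhhh   [P -> d P h]
dddddddPhhhhhhh => dddddddhhhhhhh   [P -> ε]

P=>dPh=>ddPhh=>dddPhhh=>ddddPhhhh=>dddddPhhhhh=>ddddddPhhhhhh=>dddddddPhhhhhhh=>dddddddhhhhhhh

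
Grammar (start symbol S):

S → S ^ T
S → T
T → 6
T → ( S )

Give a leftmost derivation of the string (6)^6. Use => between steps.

S => S^T => T^T => (S)^T => (T)^T => (6)^T => (6)^6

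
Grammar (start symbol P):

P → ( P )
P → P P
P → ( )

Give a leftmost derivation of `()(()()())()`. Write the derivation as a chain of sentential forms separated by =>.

P => PP   [P → P P]
PP => ()P   [P → ( )]
()P => ()PP   [P → P P]
()PP => ()(P)P   [P → ( P )]
()(P)P => ()(PP)P   [P → P P]
()(PP)P => ()(PPP)P   [P → P P]
()(PPP)P => ()(()PP)P   [P → ( )]
()(()PP)P => ()(()()P)P   [P → ( )]
()(()()P)P => ()(()()())P   [P → ( )]
()(()()())P => ()(()()())()   [P → ( )]

P => PP => ()P => ()PP => ()(P)P => ()(PP)P => ()(PPP)P => ()(()PP)P => ()(()()P)P => ()(()()())P => ()(()()())()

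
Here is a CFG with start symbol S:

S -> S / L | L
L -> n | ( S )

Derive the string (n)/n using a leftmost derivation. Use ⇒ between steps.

S ⇒ S/L ⇒ L/L ⇒ (S)/L ⇒ (L)/L ⇒ (n)/L ⇒ (n)/n

S ⇒ S/L   [S -> S / L]
S/L ⇒ L/L   [S -> L]
L/L ⇒ (S)/L   [L -> ( S )]
(S)/L ⇒ (L)/L   [S -> L]
(L)/L ⇒ (n)/L   [L -> n]
(n)/L ⇒ (n)/n   [L -> n]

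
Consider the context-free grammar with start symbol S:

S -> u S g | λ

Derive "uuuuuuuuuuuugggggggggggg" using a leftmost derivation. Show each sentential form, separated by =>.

S=>uSg=>uuSgg=>uuuSggg=>uuuuSgggg=>uuuuuSggggg=>uuuuuuSgggggg=>uuuuuuuSggggggg=>uuuuuuuuSgggggggg=>uuuuuuuuuSggggggggg=>uuuuuuuuuuSgggggggggg=>uuuuuuuuuuuSggggggggggg=>uuuuuuuuuuuuSgggggggggggg=>uuuuuuuuuuuugggggggggggg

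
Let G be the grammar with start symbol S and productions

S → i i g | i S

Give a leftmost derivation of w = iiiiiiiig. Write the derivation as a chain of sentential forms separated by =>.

S => iS => iiS => iiiS => iiiiS => iiiiiS => iiiiiiS => iiiiiiiig

S => iS   [S → i S]
iS => iiS   [S → i S]
iiS => iiiS   [S → i S]
iiiS => iiiiS   [S → i S]
iiiiS => iiiiiS   [S → i S]
iiiiiS => iiiiiiS   [S → i S]
iiiiiiS => iiiiiiiig   [S → i i g]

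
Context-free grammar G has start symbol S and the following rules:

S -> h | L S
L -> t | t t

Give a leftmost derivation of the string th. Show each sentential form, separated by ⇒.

S ⇒ LS ⇒ tS ⇒ th

S ⇒ LS   [S -> L S]
LS ⇒ tS   [L -> t]
tS ⇒ th   [S -> h]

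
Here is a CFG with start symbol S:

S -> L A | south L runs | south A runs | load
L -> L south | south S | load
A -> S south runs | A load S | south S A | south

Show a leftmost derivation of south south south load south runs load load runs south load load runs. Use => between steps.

S => south A runs => south A load S runs => south south S A load S runs => south south south A runs A load S runs => south south south A load S runs A load S runs => south south south S south runs load S runs A load S runs => south south south load south runs load S runs A load S runs => south south south load south runs load load runs A load S runs => south south south load south runs load load runs south load S runs => south south south load south runs load load runs south load load runs

S => south A runs   [S -> south A runs]
south A runs => south A load S runs   [A -> A load S]
south A load S runs => south south S A load S runs   [A -> south S A]
south south S A load S runs => south south south A runs A load S runs   [S -> south A runs]
south south south A runs A load S runs => south south south A load S runs A load S runs   [A -> A load S]
south south south A load S runs A load S runs => south south south S south runs load S runs A load S runs   [A -> S south runs]
south south south S south runs load S runs A load S runs => south south south load south runs load S runs A load S runs   [S -> load]
south south south load south runs load S runs A load S runs => south south south load south runs load load runs A load S runs   [S -> load]
south south south load south runs load load runs A load S runs => south south south load south runs load load runs south load S runs   [A -> south]
south south south load south runs load load runs south load S runs => south south south load south runs load load runs south load load runs   [S -> load]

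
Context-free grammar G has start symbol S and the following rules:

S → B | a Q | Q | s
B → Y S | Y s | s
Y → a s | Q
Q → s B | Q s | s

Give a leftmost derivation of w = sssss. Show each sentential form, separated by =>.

S => Q   [S → Q]
Q => Qs   [Q → Q s]
Qs => Qss   [Q → Q s]
Qss => sBss   [Q → s B]
sBss => sYsss   [B → Y s]
sYsss => sQsss   [Y → Q]
sQsss => sssss   [Q → s]

S => Q => Qs => Qss => sBss => sYsss => sQsss => sssss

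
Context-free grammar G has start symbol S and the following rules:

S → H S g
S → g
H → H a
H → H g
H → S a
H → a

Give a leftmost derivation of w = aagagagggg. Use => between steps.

S=>HSg=>HaSg=>aaSg=>aaHSgg=>aaHgSgg=>aaSagSgg=>aagagSgg=>aagagHSggg=>aagagaSggg=>aagagagggg

S => HSg   [S → H S g]
HSg => HaSg   [H → H a]
HaSg => aaSg   [H → a]
aaSg => aaHSgg   [S → H S g]
aaHSgg => aaHgSgg   [H → H g]
aaHgSgg => aaSagSgg   [H → S a]
aaSagSgg => aagagSgg   [S → g]
aagagSgg => aagagHSggg   [S → H S g]
aagagHSggg => aagagaSggg   [H → a]
aagagaSggg => aagagagggg   [S → g]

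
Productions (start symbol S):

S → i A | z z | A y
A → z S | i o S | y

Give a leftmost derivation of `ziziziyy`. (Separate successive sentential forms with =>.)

S => Ay   [S → A y]
Ay => zSy   [A → z S]
zSy => ziAy   [S → i A]
ziAy => zizSy   [A → z S]
zizSy => ziziAy   [S → i A]
ziziAy => zizizSy   [A → z S]
zizizSy => ziziziAy   [S → i A]
ziziziAy => ziziziyy   [A → y]

S=>Ay=>zSy=>ziAy=>zizSy=>ziziAy=>zizizSy=>ziziziAy=>ziziziyy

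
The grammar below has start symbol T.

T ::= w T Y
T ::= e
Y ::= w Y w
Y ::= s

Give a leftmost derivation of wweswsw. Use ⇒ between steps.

T ⇒ wTY   [T ::= w T Y]
wTY ⇒ wwTYY   [T ::= w T Y]
wwTYY ⇒ wweYY   [T ::= e]
wweYY ⇒ wwesY   [Y ::= s]
wwesY ⇒ wweswYw   [Y ::= w Y w]
wweswYw ⇒ wweswsw   [Y ::= s]

T⇒wTY⇒wwTYY⇒wweYY⇒wwesY⇒wweswYw⇒wweswsw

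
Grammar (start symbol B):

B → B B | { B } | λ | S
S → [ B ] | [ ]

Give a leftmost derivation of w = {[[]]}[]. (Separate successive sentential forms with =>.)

B => BB => {B}B => {S}B => {[B]}B => {[S]}B => {[[]]}B => {[[]]}S => {[[]]}[]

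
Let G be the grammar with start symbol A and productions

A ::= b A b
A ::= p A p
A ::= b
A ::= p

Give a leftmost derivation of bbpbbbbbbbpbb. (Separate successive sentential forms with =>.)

A => bAb   [A ::= b A b]
bAb => bbAbb   [A ::= b A b]
bbAbb => bbpApbb   [A ::= p A p]
bbpApbb => bbpbAbpbb   [A ::= b A b]
bbpbAbpbb => bbpbbAbbpbb   [A ::= b A b]
bbpbbAbbpbb => bbpbbbAbbbpbb   [A ::= b A b]
bbpbbbAbbbpbb => bbpbbbbbbbpbb   [A ::= b]

A => bAb => bbAbb => bbpApbb => bbpbAbpbb => bbpbbAbbpbb => bbpbbbAbbbpbb => bbpbbbbbbbpbb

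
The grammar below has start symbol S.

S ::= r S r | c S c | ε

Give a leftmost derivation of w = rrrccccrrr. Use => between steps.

S => rSr => rrSrr => rrrSrrr => rrrcScrrr => rrrccSccrrr => rrrccccrrr

S => rSr   [S ::= r S r]
rSr => rrSrr   [S ::= r S r]
rrSrr => rrrSrrr   [S ::= r S r]
rrrSrrr => rrrcScrrr   [S ::= c S c]
rrrcScrrr => rrrccSccrrr   [S ::= c S c]
rrrccSccrrr => rrrccccrrr   [S ::= ε]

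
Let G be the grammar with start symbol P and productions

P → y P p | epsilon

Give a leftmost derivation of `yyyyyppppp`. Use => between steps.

P => yPp   [P → y P p]
yPp => yyPpp   [P → y P p]
yyPpp => yyyPppp   [P → y P p]
yyyPppp => yyyyPpppp   [P → y P p]
yyyyPpppp => yyyyyPppppp   [P → y P p]
yyyyyPppppp => yyyyyppppp   [P → epsilon]

P=>yPp=>yyPpp=>yyyPppp=>yyyyPpppp=>yyyyyPppppp=>yyyyyppppp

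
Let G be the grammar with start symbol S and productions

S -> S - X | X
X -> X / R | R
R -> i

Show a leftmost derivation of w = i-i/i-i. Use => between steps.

S => S-X => S-X-X => X-X-X => R-X-X => i-X-X => i-X/R-X => i-R/R-X => i-i/R-X => i-i/i-X => i-i/i-R => i-i/i-i

S => S-X   [S -> S - X]
S-X => S-X-X   [S -> S - X]
S-X-X => X-X-X   [S -> X]
X-X-X => R-X-X   [X -> R]
R-X-X => i-X-X   [R -> i]
i-X-X => i-X/R-X   [X -> X / R]
i-X/R-X => i-R/R-X   [X -> R]
i-R/R-X => i-i/R-X   [R -> i]
i-i/R-X => i-i/i-X   [R -> i]
i-i/i-X => i-i/i-R   [X -> R]
i-i/i-R => i-i/i-i   [R -> i]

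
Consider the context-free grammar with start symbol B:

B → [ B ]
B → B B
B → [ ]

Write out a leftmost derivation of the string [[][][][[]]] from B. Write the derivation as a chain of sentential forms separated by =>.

B => [B]   [B → [ B ]]
[B] => [BB]   [B → B B]
[BB] => [BBB]   [B → B B]
[BBB] => [BBBB]   [B → B B]
[BBBB] => [[]BBB]   [B → [ ]]
[[]BBB] => [[][]BB]   [B → [ ]]
[[][]BB] => [[][][]B]   [B → [ ]]
[[][][]B] => [[][][][B]]   [B → [ B ]]
[[][][][B]] => [[][][][[]]]   [B → [ ]]

B => [B] => [BB] => [BBB] => [BBBB] => [[]BBB] => [[][]BB] => [[][][]B] => [[][][][B]] => [[][][][[]]]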